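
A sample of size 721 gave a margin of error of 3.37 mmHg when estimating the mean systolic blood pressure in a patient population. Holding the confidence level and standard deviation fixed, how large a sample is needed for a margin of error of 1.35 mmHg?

n = 4493

Margin of error scales as 1/√n, so n₂ = n₁·(E₁/E₂)².
n₂ = 721 × (3.37/1.35)² = 721 × 6.231 = 4492.55
Round up: n₂ = 4493.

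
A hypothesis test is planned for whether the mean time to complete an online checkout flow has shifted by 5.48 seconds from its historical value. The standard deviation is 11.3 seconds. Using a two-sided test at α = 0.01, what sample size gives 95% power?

For a one-sample z-test, n = ((z_{α/2} + z_β)·σ/δ)².
z_{α/2} = 2.576 (two-sided α = 0.01); z_β = 1.645 (power 95% → β = 0.05).
n = (4.221 × 11.3 / 5.48)² = 75.76
Round up: n = 76.

76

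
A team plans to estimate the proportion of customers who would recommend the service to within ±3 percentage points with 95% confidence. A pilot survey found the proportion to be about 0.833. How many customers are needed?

For a proportion with margin E = 0.03 at 95% confidence, z = 1.960.
n = p̂(1−p̂)(z/E)² = 0.833 × 0.167 × (1.960/0.03)² = 593.79
Round up: n = 594.

594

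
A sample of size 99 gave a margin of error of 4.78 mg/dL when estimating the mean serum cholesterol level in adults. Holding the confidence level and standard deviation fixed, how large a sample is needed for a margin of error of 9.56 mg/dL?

Margin of error scales as 1/√n, so n₂ = n₁·(E₁/E₂)².
n₂ = 99 × (4.78/9.56)² = 99 × 0.25 = 24.75
Round up: n₂ = 25.

25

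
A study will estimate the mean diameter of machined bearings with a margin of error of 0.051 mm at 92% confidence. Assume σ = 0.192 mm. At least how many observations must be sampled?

44

For a mean, the margin of error is E = z·σ/√n, so n = (zσ/E)².
At 92% confidence, z = 1.751.
n = (1.751 × 0.192 / 0.051)² = 43.45
Round up: n = 44.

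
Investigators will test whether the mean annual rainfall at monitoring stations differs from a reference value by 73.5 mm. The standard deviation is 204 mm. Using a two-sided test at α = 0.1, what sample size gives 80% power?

For a one-sample z-test, n = ((z_{α/2} + z_β)·σ/δ)².
z_{α/2} = 1.645 (two-sided α = 0.1); z_β = 0.842 (power 80% → β = 0.2).
n = (2.487 × 204 / 73.5)² = 47.65
Round up: n = 48.

n = 48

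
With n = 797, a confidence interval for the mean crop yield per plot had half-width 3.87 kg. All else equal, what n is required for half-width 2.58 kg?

Margin of error scales as 1/√n, so n₂ = n₁·(E₁/E₂)².
n₂ = 797 × (3.87/2.58)² = 797 × 2.25 = 1793.25
Round up: n₂ = 1794.

1794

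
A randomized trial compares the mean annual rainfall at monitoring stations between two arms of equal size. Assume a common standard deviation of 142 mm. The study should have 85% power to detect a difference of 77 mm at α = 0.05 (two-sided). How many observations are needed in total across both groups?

124 total

For two equal groups, n per group = 2·((z_{α/2} + z_β)·σ/δ)².
z_{α/2} = 1.960; z_β = 1.036 (power 85%).
n = 2 × (2.996 × 142 / 77)² = 2 × 30.53 = 61.06
Round up: n = 62 per group.
Total across both groups: 2 × 62 = 124.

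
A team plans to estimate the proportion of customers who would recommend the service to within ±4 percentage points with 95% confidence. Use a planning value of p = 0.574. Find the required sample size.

For a proportion with margin E = 0.04 at 95% confidence, z = 1.960.
n = p̂(1−p̂)(z/E)² = 0.574 × 0.426 × (1.960/0.04)² = 587.10
Round up: n = 588.

n = 588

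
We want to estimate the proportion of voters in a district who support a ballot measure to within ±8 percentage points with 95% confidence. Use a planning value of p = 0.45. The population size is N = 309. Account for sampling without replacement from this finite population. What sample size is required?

n = 101

For a proportion with margin E = 0.08 at 95% confidence, z = 1.960.
n = p̂(1−p̂)(z/E)² = 0.45 × 0.55 × (1.960/0.08)² = 148.56 — call this n₀.
Finite-population correction with N = 309: n = n₀ / (1 + (n₀−1)/N) = 148.56 / 1.478 = 100.51
Round up: n = 101.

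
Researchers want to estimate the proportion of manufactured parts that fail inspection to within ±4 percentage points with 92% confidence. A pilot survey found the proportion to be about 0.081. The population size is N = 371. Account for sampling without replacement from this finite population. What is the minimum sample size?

For a proportion with margin E = 0.04 at 92% confidence, z = 1.751.
n = p̂(1−p̂)(z/E)² = 0.081 × 0.919 × (1.751/0.04)² = 142.64 — call this n₀.
Finite-population correction with N = 371: n = n₀ / (1 + (n₀−1)/N) = 142.64 / 1.382 = 103.21
Round up: n = 104.

n = 104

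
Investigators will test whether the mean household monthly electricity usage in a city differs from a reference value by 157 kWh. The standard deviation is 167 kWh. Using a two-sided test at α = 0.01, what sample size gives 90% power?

For a one-sample z-test, n = ((z_{α/2} + z_β)·σ/δ)².
z_{α/2} = 2.576 (two-sided α = 0.01); z_β = 1.282 (power 90% → β = 0.1).
n = (3.858 × 167 / 157)² = 16.84
Round up: n = 17.

17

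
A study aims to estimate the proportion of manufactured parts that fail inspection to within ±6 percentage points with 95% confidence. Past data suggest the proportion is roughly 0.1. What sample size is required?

97

For a proportion with margin E = 0.06 at 95% confidence, z = 1.960.
n = p̂(1−p̂)(z/E)² = 0.1 × 0.9 × (1.960/0.06)² = 96.04
Round up: n = 97.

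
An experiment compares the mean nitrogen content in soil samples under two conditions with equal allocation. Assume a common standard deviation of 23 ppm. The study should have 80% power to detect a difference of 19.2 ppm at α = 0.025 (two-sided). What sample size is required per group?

28 per group

For two equal groups, n per group = 2·((z_{α/2} + z_β)·σ/δ)².
z_{α/2} = 2.241; z_β = 0.842 (power 80%).
n = 2 × (3.083 × 23 / 19.2)² = 2 × 13.64 = 27.28
Round up: n = 28 per group.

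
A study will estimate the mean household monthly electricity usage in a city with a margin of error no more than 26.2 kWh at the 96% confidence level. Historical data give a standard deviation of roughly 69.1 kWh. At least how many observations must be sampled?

n = 30

For a mean, the margin of error is E = z·σ/√n, so n = (zσ/E)².
At 96% confidence, z = 2.054.
n = (2.054 × 69.1 / 26.2)² = 29.35
Round up: n = 30.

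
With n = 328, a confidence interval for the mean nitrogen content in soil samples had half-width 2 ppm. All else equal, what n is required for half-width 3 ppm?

Margin of error scales as 1/√n, so n₂ = n₁·(E₁/E₂)².
n₂ = 328 × (2/3)² = 328 × 0.4444 = 145.76
Round up: n₂ = 146.

n = 146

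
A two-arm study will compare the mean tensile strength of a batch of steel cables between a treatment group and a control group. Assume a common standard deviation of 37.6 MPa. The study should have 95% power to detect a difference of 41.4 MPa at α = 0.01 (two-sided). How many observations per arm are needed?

For two equal groups, n per group = 2·((z_{α/2} + z_β)·σ/δ)².
z_{α/2} = 2.576; z_β = 1.645 (power 95%).
n = 2 × (4.221 × 37.6 / 41.4)² = 2 × 14.70 = 29.40
Round up: n = 30 per group.

30 per group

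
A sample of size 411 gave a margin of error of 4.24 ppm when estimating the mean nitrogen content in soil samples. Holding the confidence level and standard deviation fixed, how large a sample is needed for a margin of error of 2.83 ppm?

Margin of error scales as 1/√n, so n₂ = n₁·(E₁/E₂)².
n₂ = 411 × (4.24/2.83)² = 411 × 2.245 = 922.70
Round up: n₂ = 923.

n = 923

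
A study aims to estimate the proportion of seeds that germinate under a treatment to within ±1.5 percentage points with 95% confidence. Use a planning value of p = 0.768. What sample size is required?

For a proportion with margin E = 0.015 at 95% confidence, z = 1.960.
n = p̂(1−p̂)(z/E)² = 0.768 × 0.232 × (1.960/0.015)² = 3042.14
Round up: n = 3043.

3043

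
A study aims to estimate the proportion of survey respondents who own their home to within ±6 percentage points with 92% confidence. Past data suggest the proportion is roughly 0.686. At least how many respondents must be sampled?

n = 184

For a proportion with margin E = 0.06 at 92% confidence, z = 1.751.
n = p̂(1−p̂)(z/E)² = 0.686 × 0.314 × (1.751/0.06)² = 183.45
Round up: n = 184.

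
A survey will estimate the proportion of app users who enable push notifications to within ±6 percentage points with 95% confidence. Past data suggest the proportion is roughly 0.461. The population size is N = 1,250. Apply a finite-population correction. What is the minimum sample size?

For a proportion with margin E = 0.06 at 95% confidence, z = 1.960.
n = p̂(1−p̂)(z/E)² = 0.461 × 0.539 × (1.960/0.06)² = 265.15 — call this n₀.
Finite-population correction with N = 1,250: n = n₀ / (1 + (n₀−1)/N) = 265.15 / 1.211 = 218.95
Round up: n = 219.

219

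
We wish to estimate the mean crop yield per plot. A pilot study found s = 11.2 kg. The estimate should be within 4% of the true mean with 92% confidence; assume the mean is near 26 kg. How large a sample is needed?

For a mean, the margin of error is E = z·σ/√n, so n = (zσ/E)².
At 92% confidence, z = 1.751.
E = 4% of 26 = 1.04 kg.
n = (1.751 × 11.2 / 1.04)² = 355.58
Round up: n = 356.

n = 356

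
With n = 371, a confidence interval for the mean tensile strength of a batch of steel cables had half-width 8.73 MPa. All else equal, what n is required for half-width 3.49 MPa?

n = 2322

Margin of error scales as 1/√n, so n₂ = n₁·(E₁/E₂)².
n₂ = 371 × (8.73/3.49)² = 371 × 6.257 = 2321.35
Round up: n₂ = 2322.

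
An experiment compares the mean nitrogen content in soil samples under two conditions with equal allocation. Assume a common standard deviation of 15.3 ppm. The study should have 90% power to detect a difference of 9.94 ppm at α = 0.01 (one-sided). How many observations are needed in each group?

62 per group

For two equal groups, n per group = 2·((z_α + z_β)·σ/δ)².
z_α = 2.326; z_β = 1.282 (power 90%).
n = 2 × (3.608 × 15.3 / 9.94)² = 2 × 30.84 = 61.68
Round up: n = 62 per group.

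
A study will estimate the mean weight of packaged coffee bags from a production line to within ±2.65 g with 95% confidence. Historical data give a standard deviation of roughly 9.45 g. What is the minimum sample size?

49

For a mean, the margin of error is E = z·σ/√n, so n = (zσ/E)².
At 95% confidence, z = 1.960.
n = (1.960 × 9.45 / 2.65)² = 48.85
Round up: n = 49.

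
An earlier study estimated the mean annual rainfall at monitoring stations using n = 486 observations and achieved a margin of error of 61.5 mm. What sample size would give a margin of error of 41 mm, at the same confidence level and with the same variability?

n = 1094

Margin of error scales as 1/√n, so n₂ = n₁·(E₁/E₂)².
n₂ = 486 × (61.5/41)² = 486 × 2.25 = 1093.50
Round up: n₂ = 1094.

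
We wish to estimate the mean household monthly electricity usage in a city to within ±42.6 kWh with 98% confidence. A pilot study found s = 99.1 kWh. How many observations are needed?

For a mean, the margin of error is E = z·σ/√n, so n = (zσ/E)².
At 98% confidence, z = 2.326.
n = (2.326 × 99.1 / 42.6)² = 29.28
Round up: n = 30.

n = 30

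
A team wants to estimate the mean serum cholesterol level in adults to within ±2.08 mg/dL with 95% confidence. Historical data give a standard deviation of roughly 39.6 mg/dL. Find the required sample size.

n = 1393

For a mean, the margin of error is E = z·σ/√n, so n = (zσ/E)².
At 95% confidence, z = 1.960.
n = (1.960 × 39.6 / 2.08)² = 1392.44
Round up: n = 1393.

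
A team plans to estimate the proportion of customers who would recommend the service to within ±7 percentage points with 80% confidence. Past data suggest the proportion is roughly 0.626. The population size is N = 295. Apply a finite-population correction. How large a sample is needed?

63

For a proportion with margin E = 0.07 at 80% confidence, z = 1.282.
n = p̂(1−p̂)(z/E)² = 0.626 × 0.374 × (1.282/0.07)² = 78.53 — call this n₀.
Finite-population correction with N = 295: n = n₀ / (1 + (n₀−1)/N) = 78.53 / 1.263 = 62.18
Round up: n = 63.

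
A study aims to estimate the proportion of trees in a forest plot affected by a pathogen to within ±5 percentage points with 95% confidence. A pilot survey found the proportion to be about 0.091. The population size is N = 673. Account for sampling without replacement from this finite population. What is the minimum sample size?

For a proportion with margin E = 0.05 at 95% confidence, z = 1.960.
n = p̂(1−p̂)(z/E)² = 0.091 × 0.909 × (1.960/0.05)² = 127.11 — call this n₀.
Finite-population correction with N = 673: n = n₀ / (1 + (n₀−1)/N) = 127.11 / 1.187 = 107.09
Round up: n = 108.

108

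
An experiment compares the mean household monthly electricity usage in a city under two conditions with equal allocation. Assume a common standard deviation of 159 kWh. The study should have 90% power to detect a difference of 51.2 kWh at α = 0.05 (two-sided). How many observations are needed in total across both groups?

406 total

For two equal groups, n per group = 2·((z_{α/2} + z_β)·σ/δ)².
z_{α/2} = 1.960; z_β = 1.282 (power 90%).
n = 2 × (3.242 × 159 / 51.2)² = 2 × 101.36 = 202.72
Round up: n = 203 per group.
Total across both groups: 2 × 203 = 406.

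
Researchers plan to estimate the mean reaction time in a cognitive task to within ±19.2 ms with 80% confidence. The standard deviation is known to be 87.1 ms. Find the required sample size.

For a mean, the margin of error is E = z·σ/√n, so n = (zσ/E)².
At 80% confidence, z = 1.282.
n = (1.282 × 87.1 / 19.2)² = 33.82
Round up: n = 34.

n = 34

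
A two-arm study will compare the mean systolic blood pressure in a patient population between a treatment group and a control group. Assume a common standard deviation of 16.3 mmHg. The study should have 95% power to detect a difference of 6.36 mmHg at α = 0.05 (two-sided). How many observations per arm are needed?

171 per group

For two equal groups, n per group = 2·((z_{α/2} + z_β)·σ/δ)².
z_{α/2} = 1.960; z_β = 1.645 (power 95%).
n = 2 × (3.605 × 16.3 / 6.36)² = 2 × 85.36 = 170.72
Round up: n = 171 per group.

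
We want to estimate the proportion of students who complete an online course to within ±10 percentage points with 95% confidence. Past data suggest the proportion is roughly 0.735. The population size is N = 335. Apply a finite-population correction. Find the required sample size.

For a proportion with margin E = 0.1 at 95% confidence, z = 1.960.
n = p̂(1−p̂)(z/E)² = 0.735 × 0.265 × (1.960/0.1)² = 74.82 — call this n₀.
Finite-population correction with N = 335: n = n₀ / (1 + (n₀−1)/N) = 74.82 / 1.22 = 61.33
Round up: n = 62.

62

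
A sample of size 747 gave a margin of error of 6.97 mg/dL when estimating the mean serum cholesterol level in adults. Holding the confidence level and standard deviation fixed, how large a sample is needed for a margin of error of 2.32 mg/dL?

Margin of error scales as 1/√n, so n₂ = n₁·(E₁/E₂)².
n₂ = 747 × (6.97/2.32)² = 747 × 9.026 = 6742.42
Round up: n₂ = 6743.

6743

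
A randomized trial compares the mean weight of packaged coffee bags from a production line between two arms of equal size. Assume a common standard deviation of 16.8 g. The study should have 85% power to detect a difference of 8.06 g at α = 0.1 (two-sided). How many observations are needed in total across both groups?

126 total

For two equal groups, n per group = 2·((z_{α/2} + z_β)·σ/δ)².
z_{α/2} = 1.645; z_β = 1.036 (power 85%).
n = 2 × (2.681 × 16.8 / 8.06)² = 2 × 31.23 = 62.46
Round up: n = 63 per group.
Total across both groups: 2 × 63 = 126.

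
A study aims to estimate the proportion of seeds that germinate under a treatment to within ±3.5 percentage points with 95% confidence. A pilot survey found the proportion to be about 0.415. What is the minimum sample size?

n = 762

For a proportion with margin E = 0.035 at 95% confidence, z = 1.960.
n = p̂(1−p̂)(z/E)² = 0.415 × 0.585 × (1.960/0.035)² = 761.34
Round up: n = 762.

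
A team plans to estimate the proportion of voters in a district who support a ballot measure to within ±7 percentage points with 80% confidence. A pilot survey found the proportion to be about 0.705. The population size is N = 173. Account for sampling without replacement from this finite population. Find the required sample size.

n = 50

For a proportion with margin E = 0.07 at 80% confidence, z = 1.282.
n = p̂(1−p̂)(z/E)² = 0.705 × 0.295 × (1.282/0.07)² = 69.76 — call this n₀.
Finite-population correction with N = 173: n = n₀ / (1 + (n₀−1)/N) = 69.76 / 1.397 = 49.94
Round up: n = 50.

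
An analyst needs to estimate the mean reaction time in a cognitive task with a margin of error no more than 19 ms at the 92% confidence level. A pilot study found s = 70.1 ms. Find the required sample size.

For a mean, the margin of error is E = z·σ/√n, so n = (zσ/E)².
At 92% confidence, z = 1.751.
n = (1.751 × 70.1 / 19)² = 41.74
Round up: n = 42.

42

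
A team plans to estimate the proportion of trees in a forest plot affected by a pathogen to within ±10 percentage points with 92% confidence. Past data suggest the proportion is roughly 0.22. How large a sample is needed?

53

For a proportion with margin E = 0.1 at 92% confidence, z = 1.751.
n = p̂(1−p̂)(z/E)² = 0.22 × 0.78 × (1.751/0.1)² = 52.61
Round up: n = 53.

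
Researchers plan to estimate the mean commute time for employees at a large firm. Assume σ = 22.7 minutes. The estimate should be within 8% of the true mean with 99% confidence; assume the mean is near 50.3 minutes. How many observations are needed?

212

For a mean, the margin of error is E = z·σ/√n, so n = (zσ/E)².
At 99% confidence, z = 2.576.
E = 8% of 50.3 = 4.024 minutes.
n = (2.576 × 22.7 / 4.024)² = 211.17
Round up: n = 212.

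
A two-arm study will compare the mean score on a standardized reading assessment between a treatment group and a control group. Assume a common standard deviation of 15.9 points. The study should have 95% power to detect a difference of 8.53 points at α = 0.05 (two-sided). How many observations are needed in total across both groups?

For two equal groups, n per group = 2·((z_{α/2} + z_β)·σ/δ)².
z_{α/2} = 1.960; z_β = 1.645 (power 95%).
n = 2 × (3.605 × 15.9 / 8.53)² = 2 × 45.16 = 90.32
Round up: n = 91 per group.
Total across both groups: 2 × 91 = 182.

182 total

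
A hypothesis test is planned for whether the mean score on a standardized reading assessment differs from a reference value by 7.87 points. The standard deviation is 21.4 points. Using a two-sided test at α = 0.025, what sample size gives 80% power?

71

For a one-sample z-test, n = ((z_{α/2} + z_β)·σ/δ)².
z_{α/2} = 2.241 (two-sided α = 0.025); z_β = 0.842 (power 80% → β = 0.2).
n = (3.083 × 21.4 / 7.87)² = 70.28
Round up: n = 71.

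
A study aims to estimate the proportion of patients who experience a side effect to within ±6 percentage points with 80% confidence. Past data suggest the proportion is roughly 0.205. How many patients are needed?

For a proportion with margin E = 0.06 at 80% confidence, z = 1.282.
n = p̂(1−p̂)(z/E)² = 0.205 × 0.795 × (1.282/0.06)² = 74.40
Round up: n = 75.

75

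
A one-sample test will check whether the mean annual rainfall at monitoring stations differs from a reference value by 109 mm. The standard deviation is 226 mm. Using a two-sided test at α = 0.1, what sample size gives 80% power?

27

For a one-sample z-test, n = ((z_{α/2} + z_β)·σ/δ)².
z_{α/2} = 1.645 (two-sided α = 0.1); z_β = 0.842 (power 80% → β = 0.2).
n = (2.487 × 226 / 109)² = 26.59
Round up: n = 27.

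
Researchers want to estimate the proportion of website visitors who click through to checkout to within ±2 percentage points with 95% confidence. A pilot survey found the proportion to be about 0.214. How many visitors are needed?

n = 1616

For a proportion with margin E = 0.02 at 95% confidence, z = 1.960.
n = p̂(1−p̂)(z/E)² = 0.214 × 0.786 × (1.960/0.02)² = 1615.43
Round up: n = 1616.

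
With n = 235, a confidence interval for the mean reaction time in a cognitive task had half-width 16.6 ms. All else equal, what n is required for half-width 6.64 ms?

Margin of error scales as 1/√n, so n₂ = n₁·(E₁/E₂)².
n₂ = 235 × (16.6/6.64)² = 235 × 6.25 = 1468.75
Round up: n₂ = 1469.

1469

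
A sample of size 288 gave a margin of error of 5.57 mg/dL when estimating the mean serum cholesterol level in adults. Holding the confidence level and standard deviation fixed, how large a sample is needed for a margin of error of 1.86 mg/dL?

Margin of error scales as 1/√n, so n₂ = n₁·(E₁/E₂)².
n₂ = 288 × (5.57/1.86)² = 288 × 8.968 = 2582.78
Round up: n₂ = 2583.

2583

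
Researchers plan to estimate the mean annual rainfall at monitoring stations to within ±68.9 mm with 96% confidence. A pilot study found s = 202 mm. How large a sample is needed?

For a mean, the margin of error is E = z·σ/√n, so n = (zσ/E)².
At 96% confidence, z = 2.054.
n = (2.054 × 202 / 68.9)² = 36.26
Round up: n = 37.

37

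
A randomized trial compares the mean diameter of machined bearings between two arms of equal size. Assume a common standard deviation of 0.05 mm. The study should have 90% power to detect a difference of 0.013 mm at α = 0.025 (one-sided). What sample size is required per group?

For two equal groups, n per group = 2·((z_α + z_β)·σ/δ)².
z_α = 1.960; z_β = 1.282 (power 90%).
n = 2 × (3.242 × 0.05 / 0.013)² = 2 × 155.48 = 310.96
Round up: n = 311 per group.

311 per group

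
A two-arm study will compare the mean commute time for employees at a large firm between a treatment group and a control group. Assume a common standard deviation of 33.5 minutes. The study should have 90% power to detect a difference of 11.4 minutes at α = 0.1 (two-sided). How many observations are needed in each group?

148 per group

For two equal groups, n per group = 2·((z_{α/2} + z_β)·σ/δ)².
z_{α/2} = 1.645; z_β = 1.282 (power 90%).
n = 2 × (2.927 × 33.5 / 11.4)² = 2 × 73.98 = 147.96
Round up: n = 148 per group.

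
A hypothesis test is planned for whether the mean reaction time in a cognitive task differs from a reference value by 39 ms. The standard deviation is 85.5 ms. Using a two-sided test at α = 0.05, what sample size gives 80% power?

38

For a one-sample z-test, n = ((z_{α/2} + z_β)·σ/δ)².
z_{α/2} = 1.960 (two-sided α = 0.05); z_β = 0.842 (power 80% → β = 0.2).
n = (2.802 × 85.5 / 39)² = 37.73
Round up: n = 38.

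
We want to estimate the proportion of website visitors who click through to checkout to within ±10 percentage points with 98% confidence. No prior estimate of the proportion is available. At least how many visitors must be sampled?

For a proportion with margin E = 0.1 at 98% confidence, z = 2.326.
With no prior estimate, use p = 0.5, which maximizes p(1−p) at 0.25.
n = 0.25 × (z/E)² = 0.25 × (2.326/0.1)² = 135.26
Round up: n = 136.

136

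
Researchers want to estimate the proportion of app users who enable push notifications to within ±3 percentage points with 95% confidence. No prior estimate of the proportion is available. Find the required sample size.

For a proportion with margin E = 0.03 at 95% confidence, z = 1.960.
With no prior estimate, use p = 0.5, which maximizes p(1−p) at 0.25.
n = 0.25 × (z/E)² = 0.25 × (1.960/0.03)² = 1067.11
Round up: n = 1068.

n = 1068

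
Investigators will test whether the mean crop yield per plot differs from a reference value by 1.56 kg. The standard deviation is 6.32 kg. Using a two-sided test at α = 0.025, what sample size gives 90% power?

204

For a one-sample z-test, n = ((z_{α/2} + z_β)·σ/δ)².
z_{α/2} = 2.241 (two-sided α = 0.025); z_β = 1.282 (power 90% → β = 0.1).
n = (3.523 × 6.32 / 1.56)² = 203.71
Round up: n = 204.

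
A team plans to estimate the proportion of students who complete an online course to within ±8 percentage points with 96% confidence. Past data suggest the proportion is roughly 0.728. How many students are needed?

n = 131

For a proportion with margin E = 0.08 at 96% confidence, z = 2.054.
n = p̂(1−p̂)(z/E)² = 0.728 × 0.272 × (2.054/0.08)² = 130.53
Round up: n = 131.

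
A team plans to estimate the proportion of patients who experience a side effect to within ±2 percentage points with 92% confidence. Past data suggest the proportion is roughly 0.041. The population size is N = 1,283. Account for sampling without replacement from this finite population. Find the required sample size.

245

For a proportion with margin E = 0.02 at 92% confidence, z = 1.751.
n = p̂(1−p̂)(z/E)² = 0.041 × 0.959 × (1.751/0.02)² = 301.38 — call this n₀.
Finite-population correction with N = 1,283: n = n₀ / (1 + (n₀−1)/N) = 301.38 / 1.234 = 244.23
Round up: n = 245.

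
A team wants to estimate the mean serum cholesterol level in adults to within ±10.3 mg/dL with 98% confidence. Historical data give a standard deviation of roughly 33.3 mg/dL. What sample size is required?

57

For a mean, the margin of error is E = z·σ/√n, so n = (zσ/E)².
At 98% confidence, z = 2.326.
n = (2.326 × 33.3 / 10.3)² = 56.55
Round up: n = 57.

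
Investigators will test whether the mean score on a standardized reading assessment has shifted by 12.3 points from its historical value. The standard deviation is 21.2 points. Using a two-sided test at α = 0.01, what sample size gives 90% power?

For a one-sample z-test, n = ((z_{α/2} + z_β)·σ/δ)².
z_{α/2} = 2.576 (two-sided α = 0.01); z_β = 1.282 (power 90% → β = 0.1).
n = (3.858 × 21.2 / 12.3)² = 44.22
Round up: n = 45.

45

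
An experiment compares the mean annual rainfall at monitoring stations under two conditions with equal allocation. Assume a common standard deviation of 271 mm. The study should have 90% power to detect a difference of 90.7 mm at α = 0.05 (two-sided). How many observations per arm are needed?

188 per group

For two equal groups, n per group = 2·((z_{α/2} + z_β)·σ/δ)².
z_{α/2} = 1.960; z_β = 1.282 (power 90%).
n = 2 × (3.242 × 271 / 90.7)² = 2 × 93.83 = 187.66
Round up: n = 188 per group.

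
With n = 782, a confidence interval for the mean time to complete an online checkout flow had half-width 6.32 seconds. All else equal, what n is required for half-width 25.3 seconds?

n = 49

Margin of error scales as 1/√n, so n₂ = n₁·(E₁/E₂)².
n₂ = 782 × (6.32/25.3)² = 782 × 0.0624 = 48.80
Round up: n₂ = 49.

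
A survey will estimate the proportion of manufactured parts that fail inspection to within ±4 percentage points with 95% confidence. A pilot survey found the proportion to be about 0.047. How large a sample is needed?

For a proportion with margin E = 0.04 at 95% confidence, z = 1.960.
n = p̂(1−p̂)(z/E)² = 0.047 × 0.953 × (1.960/0.04)² = 107.54
Round up: n = 108.

108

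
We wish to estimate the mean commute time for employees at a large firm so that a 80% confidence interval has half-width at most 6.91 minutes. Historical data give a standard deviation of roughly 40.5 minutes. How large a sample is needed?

For a mean, the margin of error is E = z·σ/√n, so n = (zσ/E)².
At 80% confidence, z = 1.282.
n = (1.282 × 40.5 / 6.91)² = 56.46
Round up: n = 57.

57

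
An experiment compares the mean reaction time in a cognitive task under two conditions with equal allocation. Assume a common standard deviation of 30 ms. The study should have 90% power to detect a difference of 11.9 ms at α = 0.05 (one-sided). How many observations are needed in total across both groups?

For two equal groups, n per group = 2·((z_α + z_β)·σ/δ)².
z_α = 1.645; z_β = 1.282 (power 90%).
n = 2 × (2.927 × 30 / 11.9)² = 2 × 54.45 = 108.90
Round up: n = 109 per group.
Total across both groups: 2 × 109 = 218.

218 total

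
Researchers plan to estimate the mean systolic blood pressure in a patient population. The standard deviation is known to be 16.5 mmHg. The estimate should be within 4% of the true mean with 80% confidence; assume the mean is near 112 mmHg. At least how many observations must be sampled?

For a mean, the margin of error is E = z·σ/√n, so n = (zσ/E)².
At 80% confidence, z = 1.282.
E = 4% of 112 = 4.48 mmHg.
n = (1.282 × 16.5 / 4.48)² = 22.29
Round up: n = 23.

23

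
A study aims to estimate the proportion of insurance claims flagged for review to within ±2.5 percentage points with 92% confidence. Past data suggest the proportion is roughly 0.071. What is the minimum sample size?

For a proportion with margin E = 0.025 at 92% confidence, z = 1.751.
n = p̂(1−p̂)(z/E)² = 0.071 × 0.929 × (1.751/0.025)² = 323.57
Round up: n = 324.

324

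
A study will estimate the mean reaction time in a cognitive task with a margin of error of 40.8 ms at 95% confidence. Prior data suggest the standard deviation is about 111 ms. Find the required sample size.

n = 29

For a mean, the margin of error is E = z·σ/√n, so n = (zσ/E)².
At 95% confidence, z = 1.960.
n = (1.960 × 111 / 40.8)² = 28.43
Round up: n = 29.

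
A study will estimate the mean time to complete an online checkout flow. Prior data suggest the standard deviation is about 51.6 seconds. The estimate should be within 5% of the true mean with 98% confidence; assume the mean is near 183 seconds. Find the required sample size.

For a mean, the margin of error is E = z·σ/√n, so n = (zσ/E)².
At 98% confidence, z = 2.326.
E = 5% of 183 = 9.15 seconds.
n = (2.326 × 51.6 / 9.15)² = 172.06
Round up: n = 173.

173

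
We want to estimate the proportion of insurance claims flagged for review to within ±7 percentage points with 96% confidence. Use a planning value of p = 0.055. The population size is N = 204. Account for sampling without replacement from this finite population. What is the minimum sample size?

For a proportion with margin E = 0.07 at 96% confidence, z = 2.054.
n = p̂(1−p̂)(z/E)² = 0.055 × 0.945 × (2.054/0.07)² = 44.75 — call this n₀.
Finite-population correction with N = 204: n = n₀ / (1 + (n₀−1)/N) = 44.75 / 1.214 = 36.86
Round up: n = 37.

37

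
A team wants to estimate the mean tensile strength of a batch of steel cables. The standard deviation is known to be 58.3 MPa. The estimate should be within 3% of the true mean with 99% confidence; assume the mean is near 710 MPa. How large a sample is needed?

For a mean, the margin of error is E = z·σ/√n, so n = (zσ/E)².
At 99% confidence, z = 2.576.
E = 3% of 710 = 21.3 MPa.
n = (2.576 × 58.3 / 21.3)² = 49.71
Round up: n = 50.

n = 50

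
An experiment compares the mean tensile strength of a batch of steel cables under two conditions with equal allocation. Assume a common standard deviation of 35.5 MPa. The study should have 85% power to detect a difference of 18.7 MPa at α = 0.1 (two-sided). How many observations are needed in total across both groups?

For two equal groups, n per group = 2·((z_{α/2} + z_β)·σ/δ)².
z_{α/2} = 1.645; z_β = 1.036 (power 85%).
n = 2 × (2.681 × 35.5 / 18.7)² = 2 × 25.90 = 51.80
Round up: n = 52 per group.
Total across both groups: 2 × 52 = 104.

104 total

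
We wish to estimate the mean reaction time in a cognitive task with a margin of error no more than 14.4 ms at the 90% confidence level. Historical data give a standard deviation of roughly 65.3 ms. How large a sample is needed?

56

For a mean, the margin of error is E = z·σ/√n, so n = (zσ/E)².
At 90% confidence, z = 1.645.
n = (1.645 × 65.3 / 14.4)² = 55.65
Round up: n = 56.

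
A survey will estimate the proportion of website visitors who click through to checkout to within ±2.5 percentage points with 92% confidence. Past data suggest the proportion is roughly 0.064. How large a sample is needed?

For a proportion with margin E = 0.025 at 92% confidence, z = 1.751.
n = p̂(1−p̂)(z/E)² = 0.064 × 0.936 × (1.751/0.025)² = 293.87
Round up: n = 294.

294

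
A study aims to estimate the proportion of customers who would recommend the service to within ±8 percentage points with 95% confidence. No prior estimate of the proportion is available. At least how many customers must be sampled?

For a proportion with margin E = 0.08 at 95% confidence, z = 1.960.
With no prior estimate, use p = 0.5, which maximizes p(1−p) at 0.25.
n = 0.25 × (z/E)² = 0.25 × (1.960/0.08)² = 150.06
Round up: n = 151.

151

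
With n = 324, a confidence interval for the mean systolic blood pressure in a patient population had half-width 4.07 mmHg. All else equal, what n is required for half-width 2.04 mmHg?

n = 1290

Margin of error scales as 1/√n, so n₂ = n₁·(E₁/E₂)².
n₂ = 324 × (4.07/2.04)² = 324 × 3.98 = 1289.52
Round up: n₂ = 1290.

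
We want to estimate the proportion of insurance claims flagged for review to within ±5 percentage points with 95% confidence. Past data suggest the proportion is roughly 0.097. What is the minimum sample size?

For a proportion with margin E = 0.05 at 95% confidence, z = 1.960.
n = p̂(1−p̂)(z/E)² = 0.097 × 0.903 × (1.960/0.05)² = 134.60
Round up: n = 135.

135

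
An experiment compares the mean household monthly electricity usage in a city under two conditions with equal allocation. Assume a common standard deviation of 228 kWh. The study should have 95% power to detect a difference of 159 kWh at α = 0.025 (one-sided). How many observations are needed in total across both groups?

For two equal groups, n per group = 2·((z_α + z_β)·σ/δ)².
z_α = 1.960; z_β = 1.645 (power 95%).
n = 2 × (3.605 × 228 / 159)² = 2 × 26.72 = 53.44
Round up: n = 54 per group.
Total across both groups: 2 × 54 = 108.

108 total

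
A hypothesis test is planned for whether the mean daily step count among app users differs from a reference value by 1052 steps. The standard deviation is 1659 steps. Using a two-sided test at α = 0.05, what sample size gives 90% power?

For a one-sample z-test, n = ((z_{α/2} + z_β)·σ/δ)².
z_{α/2} = 1.960 (two-sided α = 0.05); z_β = 1.282 (power 90% → β = 0.1).
n = (3.242 × 1659 / 1052)² = 26.14
Round up: n = 27.

27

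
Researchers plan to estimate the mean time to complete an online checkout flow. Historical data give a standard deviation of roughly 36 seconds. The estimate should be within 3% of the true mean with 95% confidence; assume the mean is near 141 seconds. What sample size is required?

279

For a mean, the margin of error is E = z·σ/√n, so n = (zσ/E)².
At 95% confidence, z = 1.960.
E = 3% of 141 = 4.23 seconds.
n = (1.960 × 36 / 4.23)² = 278.25
Round up: n = 279.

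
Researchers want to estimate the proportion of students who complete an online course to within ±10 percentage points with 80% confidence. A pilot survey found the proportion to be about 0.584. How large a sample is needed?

40

For a proportion with margin E = 0.1 at 80% confidence, z = 1.282.
n = p̂(1−p̂)(z/E)² = 0.584 × 0.416 × (1.282/0.1)² = 39.93
Round up: n = 40.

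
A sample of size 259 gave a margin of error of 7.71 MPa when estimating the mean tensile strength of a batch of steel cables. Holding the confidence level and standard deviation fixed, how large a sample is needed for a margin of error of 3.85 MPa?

Margin of error scales as 1/√n, so n₂ = n₁·(E₁/E₂)².
n₂ = 259 × (7.71/3.85)² = 259 × 4.01 = 1038.59
Round up: n₂ = 1039.

1039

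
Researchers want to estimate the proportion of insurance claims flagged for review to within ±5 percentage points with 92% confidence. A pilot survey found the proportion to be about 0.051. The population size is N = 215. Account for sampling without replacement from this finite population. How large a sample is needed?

47

For a proportion with margin E = 0.05 at 92% confidence, z = 1.751.
n = p̂(1−p̂)(z/E)² = 0.051 × 0.949 × (1.751/0.05)² = 59.36 — call this n₀.
Finite-population correction with N = 215: n = n₀ / (1 + (n₀−1)/N) = 59.36 / 1.271 = 46.70
Round up: n = 47.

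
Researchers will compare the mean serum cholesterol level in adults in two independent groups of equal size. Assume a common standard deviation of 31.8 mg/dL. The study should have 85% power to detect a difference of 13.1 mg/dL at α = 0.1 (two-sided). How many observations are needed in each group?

85 per group

For two equal groups, n per group = 2·((z_{α/2} + z_β)·σ/δ)².
z_{α/2} = 1.645; z_β = 1.036 (power 85%).
n = 2 × (2.681 × 31.8 / 13.1)² = 2 × 42.36 = 84.72
Round up: n = 85 per group.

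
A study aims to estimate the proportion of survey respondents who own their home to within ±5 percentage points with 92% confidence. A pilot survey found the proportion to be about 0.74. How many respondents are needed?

236

For a proportion with margin E = 0.05 at 92% confidence, z = 1.751.
n = p̂(1−p̂)(z/E)² = 0.74 × 0.26 × (1.751/0.05)² = 235.96
Round up: n = 236.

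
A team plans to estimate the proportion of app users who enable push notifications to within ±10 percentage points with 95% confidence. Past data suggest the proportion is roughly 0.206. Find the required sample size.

63

For a proportion with margin E = 0.1 at 95% confidence, z = 1.960.
n = p̂(1−p̂)(z/E)² = 0.206 × 0.794 × (1.960/0.1)² = 62.83
Round up: n = 63.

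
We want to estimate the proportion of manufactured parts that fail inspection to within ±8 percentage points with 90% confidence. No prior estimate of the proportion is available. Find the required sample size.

For a proportion with margin E = 0.08 at 90% confidence, z = 1.645.
With no prior estimate, use p = 0.5, which maximizes p(1−p) at 0.25.
n = 0.25 × (z/E)² = 0.25 × (1.645/0.08)² = 105.70
Round up: n = 106.

106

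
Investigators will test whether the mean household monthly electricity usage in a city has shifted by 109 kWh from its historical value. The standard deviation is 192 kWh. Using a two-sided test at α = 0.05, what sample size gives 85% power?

28

For a one-sample z-test, n = ((z_{α/2} + z_β)·σ/δ)².
z_{α/2} = 1.960 (two-sided α = 0.05); z_β = 1.036 (power 85% → β = 0.15).
n = (2.996 × 192 / 109)² = 27.85
Round up: n = 28.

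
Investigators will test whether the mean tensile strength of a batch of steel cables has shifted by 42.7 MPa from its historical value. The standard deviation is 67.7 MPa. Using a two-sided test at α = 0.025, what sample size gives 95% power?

n = 38

For a one-sample z-test, n = ((z_{α/2} + z_β)·σ/δ)².
z_{α/2} = 2.241 (two-sided α = 0.025); z_β = 1.645 (power 95% → β = 0.05).
n = (3.886 × 67.7 / 42.7)² = 37.96
Round up: n = 38.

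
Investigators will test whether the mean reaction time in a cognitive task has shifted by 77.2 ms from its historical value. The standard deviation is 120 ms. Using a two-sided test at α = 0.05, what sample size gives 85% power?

For a one-sample z-test, n = ((z_{α/2} + z_β)·σ/δ)².
z_{α/2} = 1.960 (two-sided α = 0.05); z_β = 1.036 (power 85% → β = 0.15).
n = (2.996 × 120 / 77.2)² = 21.69
Round up: n = 22.

22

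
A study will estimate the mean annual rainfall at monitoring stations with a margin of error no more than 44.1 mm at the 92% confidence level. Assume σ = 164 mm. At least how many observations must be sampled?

43

For a mean, the margin of error is E = z·σ/√n, so n = (zσ/E)².
At 92% confidence, z = 1.751.
n = (1.751 × 164 / 44.1)² = 42.40
Round up: n = 43.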